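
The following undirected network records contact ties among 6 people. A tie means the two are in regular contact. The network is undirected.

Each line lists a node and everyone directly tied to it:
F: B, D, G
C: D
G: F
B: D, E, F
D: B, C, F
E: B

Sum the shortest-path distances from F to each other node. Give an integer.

Distances from F: B:1, C:2, D:1, E:2, G:1.
Sum = 1 + 2 + 1 + 2 + 1 = 7.

7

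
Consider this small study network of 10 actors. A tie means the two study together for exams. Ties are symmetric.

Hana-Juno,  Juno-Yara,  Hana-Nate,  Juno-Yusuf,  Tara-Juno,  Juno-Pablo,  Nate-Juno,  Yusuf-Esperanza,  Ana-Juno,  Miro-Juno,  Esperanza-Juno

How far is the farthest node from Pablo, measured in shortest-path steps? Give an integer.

Distances from Pablo: Ana:2, Esperanza:2, Hana:2, Juno:1, Miro:2, Nate:2, Tara:2, Yara:2, Yusuf:2.
The largest is 2 (to Tara, Hana, Nate, Miro, Esperanza, Yara, Ana, and Yusuf), so the eccentricity of Pablo is 2.

2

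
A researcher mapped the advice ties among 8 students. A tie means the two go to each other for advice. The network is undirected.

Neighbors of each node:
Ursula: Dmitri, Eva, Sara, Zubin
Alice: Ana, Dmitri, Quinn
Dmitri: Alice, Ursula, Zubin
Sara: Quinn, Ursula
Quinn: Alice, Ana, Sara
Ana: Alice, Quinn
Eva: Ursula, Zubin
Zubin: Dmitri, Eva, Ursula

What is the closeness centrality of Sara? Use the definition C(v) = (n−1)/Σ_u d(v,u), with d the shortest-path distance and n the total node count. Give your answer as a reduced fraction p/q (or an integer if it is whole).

Distances from Sara: Alice:2, Ana:2, Dmitri:2, Eva:2, Quinn:1, Ursula:1, Zubin:2. Sum = 12.
n = 8, so closeness = 7/12.

7/12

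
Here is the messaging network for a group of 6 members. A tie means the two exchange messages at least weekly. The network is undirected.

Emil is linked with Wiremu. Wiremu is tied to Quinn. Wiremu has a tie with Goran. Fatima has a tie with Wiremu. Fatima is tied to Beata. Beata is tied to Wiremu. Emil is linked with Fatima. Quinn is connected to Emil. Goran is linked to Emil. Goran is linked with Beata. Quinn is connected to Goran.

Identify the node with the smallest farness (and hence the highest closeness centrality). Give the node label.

Wiremu

Farness (sum of distances to all others) for each node — Beata:7, Emil:6, Fatima:7, Goran:6, Quinn:7, Wiremu:5.
The smallest farness is 5, for Wiremu, so Wiremu has the highest closeness.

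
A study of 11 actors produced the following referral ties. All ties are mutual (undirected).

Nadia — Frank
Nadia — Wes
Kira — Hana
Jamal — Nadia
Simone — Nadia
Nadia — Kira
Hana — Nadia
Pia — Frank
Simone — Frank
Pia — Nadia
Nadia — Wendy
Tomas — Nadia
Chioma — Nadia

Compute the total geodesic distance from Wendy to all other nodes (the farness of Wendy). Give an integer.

Distances from Wendy: Chioma:2, Frank:2, Hana:2, Jamal:2, Kira:2, Nadia:1, Pia:2, Simone:2, Tomas:2, Wes:2.
Sum = 2 + 2 + 2 + 2 + 2 + 1 + 2 + 2 + 2 + 2 = 19.

19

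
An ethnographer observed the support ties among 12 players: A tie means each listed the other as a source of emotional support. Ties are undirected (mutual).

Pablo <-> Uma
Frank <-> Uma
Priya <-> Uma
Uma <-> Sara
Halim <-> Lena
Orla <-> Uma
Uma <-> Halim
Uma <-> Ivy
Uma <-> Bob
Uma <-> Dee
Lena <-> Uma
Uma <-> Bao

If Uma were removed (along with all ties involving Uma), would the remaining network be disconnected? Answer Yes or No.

Yes

Removing Uma leaves {Priya} with no path to {Frank}, so the network splits into 10 components. Uma is a cut vertex.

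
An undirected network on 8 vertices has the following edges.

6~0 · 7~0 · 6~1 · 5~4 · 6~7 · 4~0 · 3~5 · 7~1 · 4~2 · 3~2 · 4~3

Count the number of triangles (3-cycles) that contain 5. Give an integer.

1

5's neighbors: 3 and 4.
Neighbor pairs that are themselves tied: 5–3–4. Each forms one triangle with 5, for 1 in total.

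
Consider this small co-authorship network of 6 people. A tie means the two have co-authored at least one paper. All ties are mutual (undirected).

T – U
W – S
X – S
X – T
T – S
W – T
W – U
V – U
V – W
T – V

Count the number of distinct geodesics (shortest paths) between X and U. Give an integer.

1

The shortest distance is 2, and the only length-2 path is X–T–U. So there is exactly 1 shortest path.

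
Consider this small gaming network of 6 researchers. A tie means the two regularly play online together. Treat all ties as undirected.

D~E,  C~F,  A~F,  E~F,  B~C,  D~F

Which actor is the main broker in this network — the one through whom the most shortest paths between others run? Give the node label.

F

Unnormalized betweenness of each node: A:0, B:0, C:4, D:0, E:0, F:8.
F has the largest value, 8, making it the main broker — the node through which the most shortest paths run.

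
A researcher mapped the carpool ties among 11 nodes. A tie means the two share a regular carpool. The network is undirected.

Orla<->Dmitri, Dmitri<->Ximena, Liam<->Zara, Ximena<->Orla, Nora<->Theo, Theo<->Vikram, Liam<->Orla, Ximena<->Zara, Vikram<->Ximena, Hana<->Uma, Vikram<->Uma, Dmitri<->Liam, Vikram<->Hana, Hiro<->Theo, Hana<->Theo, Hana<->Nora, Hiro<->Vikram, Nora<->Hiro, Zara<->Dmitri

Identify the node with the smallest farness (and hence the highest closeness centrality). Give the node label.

Vikram

Farness (sum of distances to all others) for each node — Dmitri:22, Hana:21, Hiro:22, Liam:29, Nora:27, Orla:23, Theo:21, Uma:23, Vikram:16, Ximena:17, Zara:23.
The smallest farness is 16, for Vikram, so Vikram has the highest closeness.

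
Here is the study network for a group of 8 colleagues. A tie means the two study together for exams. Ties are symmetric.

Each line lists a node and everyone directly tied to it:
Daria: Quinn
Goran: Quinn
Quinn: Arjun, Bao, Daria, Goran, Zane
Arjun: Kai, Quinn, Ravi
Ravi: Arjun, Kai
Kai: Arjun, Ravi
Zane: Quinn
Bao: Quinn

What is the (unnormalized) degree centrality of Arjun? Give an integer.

Arjun is directly tied to Kai, Quinn, and Ravi. That is 3 neighbors, so the degree of Arjun is 3.

3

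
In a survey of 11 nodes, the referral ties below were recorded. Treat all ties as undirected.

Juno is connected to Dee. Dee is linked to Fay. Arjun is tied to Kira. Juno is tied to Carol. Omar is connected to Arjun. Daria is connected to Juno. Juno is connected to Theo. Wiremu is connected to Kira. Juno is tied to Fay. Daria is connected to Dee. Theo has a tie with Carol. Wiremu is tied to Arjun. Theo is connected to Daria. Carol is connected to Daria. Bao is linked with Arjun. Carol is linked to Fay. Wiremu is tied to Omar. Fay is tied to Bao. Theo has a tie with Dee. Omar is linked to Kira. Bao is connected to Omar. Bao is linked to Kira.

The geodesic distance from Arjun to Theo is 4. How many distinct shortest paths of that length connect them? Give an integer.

3

The shortest distance is 4. The length-4 paths are: Arjun–Bao–Fay–Dee–Theo; Arjun–Bao–Fay–Juno–Theo; Arjun–Bao–Fay–Carol–Theo.
That gives 3 distinct shortest paths.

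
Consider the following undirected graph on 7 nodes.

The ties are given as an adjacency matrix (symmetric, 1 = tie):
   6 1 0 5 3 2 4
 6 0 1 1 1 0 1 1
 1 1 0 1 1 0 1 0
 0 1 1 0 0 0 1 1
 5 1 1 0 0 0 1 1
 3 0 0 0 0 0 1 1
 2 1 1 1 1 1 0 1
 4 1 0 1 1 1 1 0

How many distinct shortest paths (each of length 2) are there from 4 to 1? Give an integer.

4

The shortest distance is 2. The length-2 paths are: 4–6–1; 4–0–1; 4–5–1; 4–2–1.
That gives 4 distinct shortest paths.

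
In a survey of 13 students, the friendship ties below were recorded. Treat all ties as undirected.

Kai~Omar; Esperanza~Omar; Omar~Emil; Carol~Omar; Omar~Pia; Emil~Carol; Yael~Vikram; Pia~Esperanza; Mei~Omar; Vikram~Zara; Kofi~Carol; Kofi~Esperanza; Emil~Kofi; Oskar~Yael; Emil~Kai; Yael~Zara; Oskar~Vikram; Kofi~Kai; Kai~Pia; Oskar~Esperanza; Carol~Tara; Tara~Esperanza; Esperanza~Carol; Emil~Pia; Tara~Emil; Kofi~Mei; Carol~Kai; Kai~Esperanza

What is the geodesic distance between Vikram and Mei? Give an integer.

4

One shortest route is Vikram – Oskar – Esperanza – Omar – Mei, which uses 4 edges, and at distance 3 from Vikram we only reach {Carol, Kai, Kofi, Omar, Pia, Tara}, which does not include Mei. So d(Vikram,Mei) = 4.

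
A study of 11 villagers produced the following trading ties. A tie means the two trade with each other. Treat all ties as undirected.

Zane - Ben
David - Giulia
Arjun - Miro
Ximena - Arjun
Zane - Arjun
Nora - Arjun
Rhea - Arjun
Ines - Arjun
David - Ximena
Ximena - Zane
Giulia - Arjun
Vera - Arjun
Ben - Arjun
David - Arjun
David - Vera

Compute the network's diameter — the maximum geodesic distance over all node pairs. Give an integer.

2

Eccentricity of each node (its greatest distance to any other): Arjun:1, Ben:2, David:2, Giulia:2, Ines:2, Miro:2, Nora:2, Rhea:2, Vera:2, Ximena:2, Zane:2.
The maximum eccentricity is 2, realized for instance by the pair Ines–Ximena via Ines – Arjun – Ximena. So the diameter is 2.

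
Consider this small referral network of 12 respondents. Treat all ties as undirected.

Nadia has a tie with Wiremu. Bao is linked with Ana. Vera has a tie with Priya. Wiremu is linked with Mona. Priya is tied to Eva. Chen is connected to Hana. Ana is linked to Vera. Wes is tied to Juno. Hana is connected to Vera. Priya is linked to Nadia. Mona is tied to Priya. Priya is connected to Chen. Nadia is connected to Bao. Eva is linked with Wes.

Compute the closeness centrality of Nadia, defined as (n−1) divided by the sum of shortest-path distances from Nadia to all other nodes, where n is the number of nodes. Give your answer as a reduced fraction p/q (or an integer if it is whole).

11/23

Distances from Nadia: Ana:2, Bao:1, Chen:2, Eva:2, Hana:3, Juno:4, Mona:2, Priya:1, Vera:2, Wes:3, Wiremu:1. Sum = 23.
n = 12, so closeness = 11/23.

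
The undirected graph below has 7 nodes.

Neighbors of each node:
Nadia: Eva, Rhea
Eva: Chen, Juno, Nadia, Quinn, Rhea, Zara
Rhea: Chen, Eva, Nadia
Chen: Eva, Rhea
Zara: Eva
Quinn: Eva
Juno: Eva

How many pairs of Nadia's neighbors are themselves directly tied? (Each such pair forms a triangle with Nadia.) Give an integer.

Nadia's neighbors: Eva and Rhea.
Neighbor pairs that are themselves tied: Nadia–Eva–Rhea. Each forms one triangle with Nadia, for 1 in total.

1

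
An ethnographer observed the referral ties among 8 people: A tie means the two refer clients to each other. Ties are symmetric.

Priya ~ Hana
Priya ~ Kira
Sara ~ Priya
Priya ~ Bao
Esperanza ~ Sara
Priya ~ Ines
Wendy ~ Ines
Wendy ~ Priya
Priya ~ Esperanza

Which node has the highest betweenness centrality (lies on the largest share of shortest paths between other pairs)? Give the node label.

Priya

Unnormalized betweenness of each node: Bao:0, Esperanza:0, Hana:0, Ines:0, Kira:0, Priya:19, Sara:0, Wendy:0.
Priya has the largest value, 19, making it the main broker — the node through which the most shortest paths run.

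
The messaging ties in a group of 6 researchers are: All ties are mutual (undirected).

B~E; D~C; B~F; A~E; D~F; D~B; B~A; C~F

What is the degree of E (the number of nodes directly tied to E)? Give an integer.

E is directly tied to A and B. That is 2 neighbors, so the degree of E is 2.

2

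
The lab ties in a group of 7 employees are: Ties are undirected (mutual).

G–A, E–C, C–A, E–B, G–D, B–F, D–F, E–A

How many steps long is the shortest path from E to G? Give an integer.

One shortest route is E – A – G, which uses 2 edges, and E and G are not directly tied, so nothing shorter exists. So d(E,G) = 2.

2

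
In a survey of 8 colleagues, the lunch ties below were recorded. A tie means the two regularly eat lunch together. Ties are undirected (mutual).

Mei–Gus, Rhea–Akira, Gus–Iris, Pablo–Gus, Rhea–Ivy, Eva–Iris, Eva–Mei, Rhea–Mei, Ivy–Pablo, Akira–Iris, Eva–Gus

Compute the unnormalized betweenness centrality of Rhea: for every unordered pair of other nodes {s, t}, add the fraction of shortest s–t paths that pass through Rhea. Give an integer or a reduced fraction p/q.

9/2

Pairs whose geodesics pass through Rhea — Akira–Ivy: 1; Akira–Pablo: 1/2; Akira–Mei: 1; Ivy–Mei: 1; Ivy–Eva: 1/2; Ivy–Iris: 1/2.
All other pairs contribute 0.
Summing the contributions gives betweenness(Rhea) = 9/2.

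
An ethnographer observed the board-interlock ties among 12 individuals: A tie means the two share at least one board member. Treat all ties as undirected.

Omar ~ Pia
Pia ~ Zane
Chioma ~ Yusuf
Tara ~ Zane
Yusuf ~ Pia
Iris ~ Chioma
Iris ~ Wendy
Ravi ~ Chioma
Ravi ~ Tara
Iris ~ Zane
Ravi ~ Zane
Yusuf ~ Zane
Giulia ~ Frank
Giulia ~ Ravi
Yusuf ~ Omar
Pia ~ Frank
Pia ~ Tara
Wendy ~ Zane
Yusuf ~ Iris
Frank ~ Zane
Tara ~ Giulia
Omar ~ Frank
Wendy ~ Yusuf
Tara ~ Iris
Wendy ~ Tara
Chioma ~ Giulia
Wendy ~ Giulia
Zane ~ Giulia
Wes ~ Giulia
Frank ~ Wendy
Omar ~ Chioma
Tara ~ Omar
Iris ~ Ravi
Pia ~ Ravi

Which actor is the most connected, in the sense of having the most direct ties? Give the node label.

Degrees — Chioma:5, Frank:5, Giulia:7, Iris:6, Omar:5, Pia:6, Ravi:6, Tara:7, Wendy:6, Wes:1, Yusuf:6, Zane:8.
The maximum is 8, attained only by Zane.

Zane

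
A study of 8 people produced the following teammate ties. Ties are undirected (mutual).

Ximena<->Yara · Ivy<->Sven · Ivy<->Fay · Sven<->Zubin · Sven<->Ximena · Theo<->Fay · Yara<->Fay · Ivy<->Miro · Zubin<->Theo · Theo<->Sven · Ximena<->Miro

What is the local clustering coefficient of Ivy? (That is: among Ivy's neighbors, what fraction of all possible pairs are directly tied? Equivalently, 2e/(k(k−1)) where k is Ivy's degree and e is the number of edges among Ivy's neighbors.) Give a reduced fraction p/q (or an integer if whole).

Ivy's neighbors: Fay, Miro, and Sven (k = 3).
Possible neighbor pairs: C(3,2) = 3. Edges among them: none → e = 0.
Clustering(Ivy) = 0/3 = 0.

0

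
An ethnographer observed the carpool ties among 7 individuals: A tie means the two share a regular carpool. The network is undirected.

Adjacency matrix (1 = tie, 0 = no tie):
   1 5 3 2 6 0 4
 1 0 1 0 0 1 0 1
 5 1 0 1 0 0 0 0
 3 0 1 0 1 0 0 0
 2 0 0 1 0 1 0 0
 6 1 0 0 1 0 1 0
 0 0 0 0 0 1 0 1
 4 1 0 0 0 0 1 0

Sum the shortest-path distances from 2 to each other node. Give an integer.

11

Distances from 2: 0:2, 1:2, 3:1, 4:3, 5:2, 6:1.
Sum = 2 + 2 + 1 + 3 + 2 + 1 = 11.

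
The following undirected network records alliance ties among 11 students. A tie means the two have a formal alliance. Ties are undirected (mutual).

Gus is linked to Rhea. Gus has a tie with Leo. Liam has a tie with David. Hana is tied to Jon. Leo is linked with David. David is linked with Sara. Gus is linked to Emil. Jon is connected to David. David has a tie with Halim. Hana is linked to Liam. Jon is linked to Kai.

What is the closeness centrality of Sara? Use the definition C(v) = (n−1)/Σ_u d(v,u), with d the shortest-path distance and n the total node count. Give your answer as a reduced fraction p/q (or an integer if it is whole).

Distances from Sara: David:1, Emil:4, Gus:3, Halim:2, Hana:3, Jon:2, Kai:3, Leo:2, Liam:2, Rhea:4. Sum = 26.
n = 11, so closeness = 10/26 = 5/13.

5/13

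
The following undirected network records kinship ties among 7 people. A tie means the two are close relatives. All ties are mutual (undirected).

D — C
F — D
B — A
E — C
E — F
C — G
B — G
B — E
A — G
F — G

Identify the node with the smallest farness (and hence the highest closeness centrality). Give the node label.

Farness (sum of distances to all others) for each node — A:11, B:10, C:9, D:12, E:9, F:9, G:8.
The smallest farness is 8, for G, so G has the highest closeness.

G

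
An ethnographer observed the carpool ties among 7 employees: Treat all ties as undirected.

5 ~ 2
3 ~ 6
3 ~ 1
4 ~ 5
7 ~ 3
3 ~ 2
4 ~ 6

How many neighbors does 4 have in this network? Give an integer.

2

4 is directly tied to 5 and 6. That is 2 neighbors, so the degree of 4 is 2.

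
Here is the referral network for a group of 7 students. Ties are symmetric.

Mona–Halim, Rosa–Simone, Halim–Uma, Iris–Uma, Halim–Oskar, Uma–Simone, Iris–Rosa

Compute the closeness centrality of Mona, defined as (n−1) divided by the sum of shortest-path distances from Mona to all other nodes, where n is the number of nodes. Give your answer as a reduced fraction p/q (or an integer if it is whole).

2/5

Distances from Mona: Halim:1, Iris:3, Oskar:2, Rosa:4, Simone:3, Uma:2. Sum = 15.
n = 7, so closeness = 6/15 = 2/5.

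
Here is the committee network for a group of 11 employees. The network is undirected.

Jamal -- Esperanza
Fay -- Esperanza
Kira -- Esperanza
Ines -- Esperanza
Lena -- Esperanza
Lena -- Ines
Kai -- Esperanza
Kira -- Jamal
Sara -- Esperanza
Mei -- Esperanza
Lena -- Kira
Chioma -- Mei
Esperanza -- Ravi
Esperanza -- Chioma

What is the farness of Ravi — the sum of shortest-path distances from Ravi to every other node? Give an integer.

Distances from Ravi: Chioma:2, Esperanza:1, Fay:2, Ines:2, Jamal:2, Kai:2, Kira:2, Lena:2, Mei:2, Sara:2.
Sum = 2 + 1 + 2 + 2 + 2 + 2 + 2 + 2 + 2 + 2 = 19.

19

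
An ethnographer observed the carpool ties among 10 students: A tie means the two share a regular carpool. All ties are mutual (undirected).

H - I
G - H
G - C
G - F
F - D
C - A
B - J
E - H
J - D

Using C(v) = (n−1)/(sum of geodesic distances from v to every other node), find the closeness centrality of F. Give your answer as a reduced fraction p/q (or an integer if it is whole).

9/20

Distances from F: A:3, B:3, C:2, D:1, E:3, G:1, H:2, I:3, J:2. Sum = 20.
n = 10, so closeness = 9/20.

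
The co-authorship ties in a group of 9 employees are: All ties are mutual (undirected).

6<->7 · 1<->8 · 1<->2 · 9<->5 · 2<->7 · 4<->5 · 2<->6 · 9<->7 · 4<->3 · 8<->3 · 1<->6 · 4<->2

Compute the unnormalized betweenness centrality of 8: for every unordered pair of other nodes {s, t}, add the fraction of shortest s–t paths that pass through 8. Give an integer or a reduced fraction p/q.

3/2

Pairs whose geodesics pass through 8 — 3–1: 1; 3–6: 1/2.
All other pairs contribute 0.
Summing the contributions gives betweenness(8) = 3/2.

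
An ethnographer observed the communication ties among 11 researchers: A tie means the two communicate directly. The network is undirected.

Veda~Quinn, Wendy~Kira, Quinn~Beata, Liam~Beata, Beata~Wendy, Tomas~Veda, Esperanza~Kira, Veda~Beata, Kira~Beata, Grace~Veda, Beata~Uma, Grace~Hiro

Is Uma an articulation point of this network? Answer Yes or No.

Even without Uma, every remaining node can still reach every other (the residual graph is connected), so Uma is not a cut vertex.

No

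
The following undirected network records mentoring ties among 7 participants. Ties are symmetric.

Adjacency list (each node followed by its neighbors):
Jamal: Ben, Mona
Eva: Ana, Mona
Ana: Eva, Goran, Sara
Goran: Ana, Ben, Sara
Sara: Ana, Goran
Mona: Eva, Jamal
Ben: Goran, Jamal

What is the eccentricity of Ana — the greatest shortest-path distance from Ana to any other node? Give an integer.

Distances from Ana: Ben:2, Eva:1, Goran:1, Jamal:3, Mona:2, Sara:1.
The largest is 3 (to Jamal), so the eccentricity of Ana is 3.

3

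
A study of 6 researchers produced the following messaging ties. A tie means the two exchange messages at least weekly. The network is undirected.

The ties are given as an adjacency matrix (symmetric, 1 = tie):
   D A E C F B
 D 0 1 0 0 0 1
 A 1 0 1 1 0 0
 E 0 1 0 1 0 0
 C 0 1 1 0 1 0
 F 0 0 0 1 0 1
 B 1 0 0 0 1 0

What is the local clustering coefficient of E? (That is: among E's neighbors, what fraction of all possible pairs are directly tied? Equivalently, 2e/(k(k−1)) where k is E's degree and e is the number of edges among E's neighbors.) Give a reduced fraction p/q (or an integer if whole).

E's neighbors: A and C (k = 2).
Possible neighbor pairs: C(2,2) = 1. Edges among them: A–C → e = 1.
Clustering(E) = 1/1.

1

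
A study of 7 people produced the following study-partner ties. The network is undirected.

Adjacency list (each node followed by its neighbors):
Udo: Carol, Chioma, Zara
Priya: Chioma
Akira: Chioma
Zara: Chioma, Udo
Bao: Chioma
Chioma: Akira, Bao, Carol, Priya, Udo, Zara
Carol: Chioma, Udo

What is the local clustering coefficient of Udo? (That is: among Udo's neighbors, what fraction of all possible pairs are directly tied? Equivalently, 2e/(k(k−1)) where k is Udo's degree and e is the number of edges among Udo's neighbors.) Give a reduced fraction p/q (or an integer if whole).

Udo's neighbors: Carol, Chioma, and Zara (k = 3).
Possible neighbor pairs: C(3,2) = 3. Edges among them: Carol–Chioma, Chioma–Zara → e = 2.
Clustering(Udo) = 2/3.

2/3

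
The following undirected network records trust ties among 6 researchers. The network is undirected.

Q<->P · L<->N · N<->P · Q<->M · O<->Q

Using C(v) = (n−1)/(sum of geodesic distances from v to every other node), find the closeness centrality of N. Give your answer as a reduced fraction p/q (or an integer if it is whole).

Distances from N: L:1, M:3, O:3, P:1, Q:2. Sum = 10.
n = 6, so closeness = 5/10 = 1/2.

1/2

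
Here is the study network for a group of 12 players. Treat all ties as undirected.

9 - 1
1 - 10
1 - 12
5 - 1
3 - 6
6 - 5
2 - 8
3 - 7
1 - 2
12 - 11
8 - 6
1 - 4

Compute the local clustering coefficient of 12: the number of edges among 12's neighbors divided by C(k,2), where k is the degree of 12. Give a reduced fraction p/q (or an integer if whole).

12's neighbors: 1 and 11 (k = 2).
Possible neighbor pairs: C(2,2) = 1. Edges among them: none → e = 0.
Clustering(12) = 0/1.

0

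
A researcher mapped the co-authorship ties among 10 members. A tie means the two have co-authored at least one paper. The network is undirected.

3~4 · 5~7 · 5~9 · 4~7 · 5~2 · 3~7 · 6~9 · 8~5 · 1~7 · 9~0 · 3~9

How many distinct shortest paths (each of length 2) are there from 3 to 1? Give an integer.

1

The shortest distance is 2, and the only length-2 path is 3–7–1. So there is exactly 1 shortest path.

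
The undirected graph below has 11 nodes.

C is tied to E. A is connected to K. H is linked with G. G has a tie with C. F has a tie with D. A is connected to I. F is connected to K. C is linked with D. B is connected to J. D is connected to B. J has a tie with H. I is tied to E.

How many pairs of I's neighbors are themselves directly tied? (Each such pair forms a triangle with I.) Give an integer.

I's neighbors are A and E, but none of them are tied to each other, so no triangle contains I.

0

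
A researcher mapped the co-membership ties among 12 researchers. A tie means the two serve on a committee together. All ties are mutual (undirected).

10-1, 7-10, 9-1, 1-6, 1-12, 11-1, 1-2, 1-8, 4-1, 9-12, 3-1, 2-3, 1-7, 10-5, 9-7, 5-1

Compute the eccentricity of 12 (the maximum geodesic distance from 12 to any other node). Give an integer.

2

Distances from 12: 1:1, 2:2, 3:2, 4:2, 5:2, 6:2, 7:2, 8:2, 9:1, 10:2, 11:2.
The largest is 2 (to 3, 4, 5, 8, 2, 10, 6, 7, and 11), so the eccentricity of 12 is 2.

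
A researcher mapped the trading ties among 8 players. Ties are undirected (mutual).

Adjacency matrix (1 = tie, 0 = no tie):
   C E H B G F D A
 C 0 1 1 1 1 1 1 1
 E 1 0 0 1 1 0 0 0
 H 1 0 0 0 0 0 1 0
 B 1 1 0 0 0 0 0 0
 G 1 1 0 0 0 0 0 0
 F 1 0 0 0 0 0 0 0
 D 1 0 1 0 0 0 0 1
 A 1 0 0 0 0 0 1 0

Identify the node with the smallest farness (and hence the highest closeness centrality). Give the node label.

Farness (sum of distances to all others) for each node — A:12, B:12, C:7, D:11, E:11, F:13, G:12, H:12.
The smallest farness is 7, for C, so C has the highest closeness.

C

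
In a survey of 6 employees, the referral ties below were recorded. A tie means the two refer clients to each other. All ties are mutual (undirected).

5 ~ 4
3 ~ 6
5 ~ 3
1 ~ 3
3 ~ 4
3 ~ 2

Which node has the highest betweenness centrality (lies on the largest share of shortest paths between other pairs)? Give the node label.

Unnormalized betweenness of each node: 1:0, 2:0, 3:9, 4:0, 5:0, 6:0.
3 has the largest value, 9, making it the main broker — the node through which the most shortest paths run.

3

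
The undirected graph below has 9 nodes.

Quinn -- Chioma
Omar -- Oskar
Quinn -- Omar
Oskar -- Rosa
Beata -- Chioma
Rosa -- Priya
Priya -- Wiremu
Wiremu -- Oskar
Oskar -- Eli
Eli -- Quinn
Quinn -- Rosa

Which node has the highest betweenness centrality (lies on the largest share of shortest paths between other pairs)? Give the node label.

Unnormalized betweenness of each node: Beata:0, Chioma:7, Eli:7/4, Omar:7/4, Oskar:91/12, Priya:5/4, Quinn:85/6, Rosa:22/3, Wiremu:7/6.
Quinn has the largest value, 85/6, making it the main broker — the node through which the most shortest paths run.

Quinn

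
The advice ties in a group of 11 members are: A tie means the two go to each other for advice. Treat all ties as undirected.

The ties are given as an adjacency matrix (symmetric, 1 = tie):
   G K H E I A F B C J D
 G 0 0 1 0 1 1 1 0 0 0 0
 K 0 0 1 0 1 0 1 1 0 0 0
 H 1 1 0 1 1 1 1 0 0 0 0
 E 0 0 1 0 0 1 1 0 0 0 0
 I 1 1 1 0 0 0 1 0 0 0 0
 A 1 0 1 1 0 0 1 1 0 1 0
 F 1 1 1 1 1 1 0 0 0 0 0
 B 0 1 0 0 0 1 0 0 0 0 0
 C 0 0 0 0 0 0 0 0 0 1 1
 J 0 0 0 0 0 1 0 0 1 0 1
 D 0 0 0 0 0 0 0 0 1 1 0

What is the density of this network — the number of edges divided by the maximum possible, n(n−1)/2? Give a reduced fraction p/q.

21/55

There are 21 edges and 11 nodes, so the maximum possible is C(11,2) = 55.
Density = 21/55.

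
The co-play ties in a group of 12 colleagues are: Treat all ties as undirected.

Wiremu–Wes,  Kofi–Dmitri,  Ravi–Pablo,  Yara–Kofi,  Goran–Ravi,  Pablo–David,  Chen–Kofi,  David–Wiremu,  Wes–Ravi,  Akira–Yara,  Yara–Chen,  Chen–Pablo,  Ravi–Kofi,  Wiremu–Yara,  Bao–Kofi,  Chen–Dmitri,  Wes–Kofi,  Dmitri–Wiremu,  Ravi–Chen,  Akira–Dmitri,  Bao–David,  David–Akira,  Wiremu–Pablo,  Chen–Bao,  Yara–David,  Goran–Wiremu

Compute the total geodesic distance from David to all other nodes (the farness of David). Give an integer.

17

Distances from David: Akira:1, Bao:1, Chen:2, Dmitri:2, Goran:2, Kofi:2, Pablo:1, Ravi:2, Wes:2, Wiremu:1, Yara:1.
Sum = 1 + 1 + 2 + 2 + 2 + 2 + 1 + 2 + 2 + 1 + 1 = 17.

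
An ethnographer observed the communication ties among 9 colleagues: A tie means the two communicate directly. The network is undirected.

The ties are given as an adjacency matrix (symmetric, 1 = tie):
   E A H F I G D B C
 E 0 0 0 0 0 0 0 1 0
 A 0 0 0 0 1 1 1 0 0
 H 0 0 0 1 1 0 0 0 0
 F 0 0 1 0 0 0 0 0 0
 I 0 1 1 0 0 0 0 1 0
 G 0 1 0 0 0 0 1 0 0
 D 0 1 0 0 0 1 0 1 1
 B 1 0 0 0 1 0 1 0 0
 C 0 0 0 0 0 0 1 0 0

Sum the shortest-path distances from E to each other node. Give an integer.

21

Distances from E: A:3, B:1, C:3, D:2, F:4, G:3, H:3, I:2.
Sum = 3 + 1 + 3 + 2 + 4 + 3 + 3 + 2 = 21.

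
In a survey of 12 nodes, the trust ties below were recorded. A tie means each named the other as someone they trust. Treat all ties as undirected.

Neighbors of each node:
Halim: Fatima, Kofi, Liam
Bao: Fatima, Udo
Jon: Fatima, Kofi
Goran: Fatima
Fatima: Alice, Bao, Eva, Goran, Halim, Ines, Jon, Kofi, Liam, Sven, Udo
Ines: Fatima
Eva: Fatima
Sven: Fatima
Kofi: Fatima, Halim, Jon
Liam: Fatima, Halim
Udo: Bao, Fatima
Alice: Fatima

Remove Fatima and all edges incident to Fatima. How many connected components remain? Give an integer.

Without Fatima, the remaining ties split the others into: {Halim, Jon, Kofi, Liam}; {Eva}; {Goran}; {Ines}; {Bao, Udo}; {Alice}; {Sven}.
That's 7 separate components.

7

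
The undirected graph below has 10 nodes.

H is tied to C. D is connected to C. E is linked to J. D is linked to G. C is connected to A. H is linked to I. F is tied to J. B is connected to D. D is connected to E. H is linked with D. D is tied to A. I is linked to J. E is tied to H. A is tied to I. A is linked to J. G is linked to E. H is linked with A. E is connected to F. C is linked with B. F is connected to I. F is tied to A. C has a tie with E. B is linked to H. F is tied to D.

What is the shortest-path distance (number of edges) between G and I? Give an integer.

3

One shortest route is G – E – F – I, which uses 3 edges, and at distance 2 from G we only reach {A, B, C, F, H, J}, which does not include I. So d(G,I) = 3.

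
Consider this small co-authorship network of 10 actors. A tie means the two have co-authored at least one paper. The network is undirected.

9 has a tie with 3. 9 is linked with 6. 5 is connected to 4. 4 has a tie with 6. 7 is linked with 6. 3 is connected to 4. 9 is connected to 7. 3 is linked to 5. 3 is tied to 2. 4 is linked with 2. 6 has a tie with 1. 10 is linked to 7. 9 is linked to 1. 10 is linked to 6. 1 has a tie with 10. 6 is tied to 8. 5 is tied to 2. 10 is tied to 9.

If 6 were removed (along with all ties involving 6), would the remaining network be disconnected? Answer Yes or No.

Yes

Removing 6 leaves {1, 2, 3, 4, 5, 7, 9, and 10} with no path to {8}, so the network splits into 2 components. 6 is a cut vertex.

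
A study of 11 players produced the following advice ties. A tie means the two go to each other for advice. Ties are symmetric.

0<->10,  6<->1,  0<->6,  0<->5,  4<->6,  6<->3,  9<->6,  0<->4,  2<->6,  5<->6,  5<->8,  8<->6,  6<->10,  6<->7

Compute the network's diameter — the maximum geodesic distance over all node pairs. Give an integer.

2

Eccentricity of each node (its greatest distance to any other): 0:2, 1:2, 2:2, 3:2, 4:2, 5:2, 6:1, 7:2, 8:2, 9:2, 10:2.
The maximum eccentricity is 2, realized for instance by the pair 2–8 via 2 – 6 – 8. So the diameter is 2.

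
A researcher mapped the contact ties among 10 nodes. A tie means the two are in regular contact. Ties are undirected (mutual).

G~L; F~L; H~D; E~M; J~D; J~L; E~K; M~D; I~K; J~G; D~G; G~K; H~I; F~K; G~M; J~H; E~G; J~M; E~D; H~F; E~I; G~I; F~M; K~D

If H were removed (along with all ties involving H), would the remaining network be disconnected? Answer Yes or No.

Even without H, every remaining node can still reach every other (the residual graph is connected), so H is not a cut vertex.

No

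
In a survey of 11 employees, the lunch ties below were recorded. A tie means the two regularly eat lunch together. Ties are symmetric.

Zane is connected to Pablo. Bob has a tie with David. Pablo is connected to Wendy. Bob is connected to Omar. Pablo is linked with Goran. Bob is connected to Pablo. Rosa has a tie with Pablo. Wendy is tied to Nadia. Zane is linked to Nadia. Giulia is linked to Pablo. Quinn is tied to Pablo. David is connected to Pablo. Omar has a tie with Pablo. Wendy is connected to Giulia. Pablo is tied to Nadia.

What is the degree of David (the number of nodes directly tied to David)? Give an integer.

David is directly tied to Bob and Pablo. That is 2 neighbors, so the degree of David is 2.

2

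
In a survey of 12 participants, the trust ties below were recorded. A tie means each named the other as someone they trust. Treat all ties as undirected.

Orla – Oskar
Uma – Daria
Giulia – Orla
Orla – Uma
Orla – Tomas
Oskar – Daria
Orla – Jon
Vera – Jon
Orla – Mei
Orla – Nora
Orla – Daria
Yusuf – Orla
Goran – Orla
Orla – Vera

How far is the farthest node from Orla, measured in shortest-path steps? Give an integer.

Distances from Orla: Daria:1, Giulia:1, Goran:1, Jon:1, Mei:1, Nora:1, Oskar:1, Tomas:1, Uma:1, Vera:1, Yusuf:1.
The largest is 1 (to Giulia, Goran, Daria, Jon, Mei, Nora, Oskar, Yusuf, Uma, Vera, and Tomas), so the eccentricity of Orla is 1.

1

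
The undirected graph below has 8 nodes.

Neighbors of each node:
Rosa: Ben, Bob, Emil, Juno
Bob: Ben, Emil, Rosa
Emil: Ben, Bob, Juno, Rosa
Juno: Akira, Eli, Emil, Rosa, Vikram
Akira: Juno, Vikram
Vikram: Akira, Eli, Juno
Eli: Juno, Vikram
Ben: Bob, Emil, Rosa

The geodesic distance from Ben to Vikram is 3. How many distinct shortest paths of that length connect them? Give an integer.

2

The shortest distance is 3. The length-3 paths are: Ben–Rosa–Juno–Vikram; Ben–Emil–Juno–Vikram.
That gives 2 distinct shortest paths.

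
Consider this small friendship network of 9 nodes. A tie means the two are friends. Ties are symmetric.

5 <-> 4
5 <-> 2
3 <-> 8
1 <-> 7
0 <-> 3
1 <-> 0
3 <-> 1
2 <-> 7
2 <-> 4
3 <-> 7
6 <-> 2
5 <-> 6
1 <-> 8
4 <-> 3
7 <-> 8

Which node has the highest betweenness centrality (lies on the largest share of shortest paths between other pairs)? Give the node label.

Unnormalized betweenness of each node: 0:0, 1:19/12, 2:89/12, 3:95/12, 4:5, 5:13/12, 6:0, 7:7, 8:0.
3 has the largest value, 95/12, making it the main broker — the node through which the most shortest paths run.

3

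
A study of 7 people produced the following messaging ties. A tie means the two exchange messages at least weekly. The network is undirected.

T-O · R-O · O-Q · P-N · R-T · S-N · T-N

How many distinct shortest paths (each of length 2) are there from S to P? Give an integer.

The shortest distance is 2, and the only length-2 path is S–N–P. So there is exactly 1 shortest path.

1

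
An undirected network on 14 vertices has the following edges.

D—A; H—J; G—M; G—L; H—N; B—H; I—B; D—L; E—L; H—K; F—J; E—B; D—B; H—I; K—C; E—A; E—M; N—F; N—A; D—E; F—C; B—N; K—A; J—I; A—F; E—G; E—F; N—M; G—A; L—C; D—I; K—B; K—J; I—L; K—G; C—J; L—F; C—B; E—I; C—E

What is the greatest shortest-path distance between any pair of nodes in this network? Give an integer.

Eccentricity of each node (its greatest distance to any other): A:2, B:2, C:2, D:2, E:2, F:2, G:2, H:2, I:2, J:3, K:2, L:2, M:3, N:2.
The maximum eccentricity is 3, realized for instance by the pair J–M via J – K – G – M. So the diameter is 3.

3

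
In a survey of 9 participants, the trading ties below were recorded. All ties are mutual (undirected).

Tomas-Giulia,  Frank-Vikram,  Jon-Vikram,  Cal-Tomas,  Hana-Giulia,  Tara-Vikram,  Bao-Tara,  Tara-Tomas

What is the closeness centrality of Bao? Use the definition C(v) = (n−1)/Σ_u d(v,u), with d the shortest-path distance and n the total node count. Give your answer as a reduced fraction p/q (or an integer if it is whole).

Distances from Bao: Cal:3, Frank:3, Giulia:3, Hana:4, Jon:3, Tara:1, Tomas:2, Vikram:2. Sum = 21.
n = 9, so closeness = 8/21.

8/21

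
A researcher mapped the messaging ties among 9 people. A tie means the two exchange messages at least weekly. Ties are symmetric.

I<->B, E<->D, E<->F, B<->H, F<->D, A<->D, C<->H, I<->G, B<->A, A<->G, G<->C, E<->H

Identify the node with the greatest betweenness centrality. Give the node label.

H

Unnormalized betweenness of each node: A:20/3, B:14/3, C:3/2, D:14/3, E:13/3, F:0, G:23/6, H:41/6, I:1/2.
H has the largest value, 41/6, making it the main broker — the node through which the most shortest paths run.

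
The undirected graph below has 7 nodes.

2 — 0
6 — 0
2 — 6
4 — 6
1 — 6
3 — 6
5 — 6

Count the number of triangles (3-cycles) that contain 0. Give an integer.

0's neighbors: 2 and 6.
Neighbor pairs that are themselves tied: 0–2–6. Each forms one triangle with 0, for 1 in total.

1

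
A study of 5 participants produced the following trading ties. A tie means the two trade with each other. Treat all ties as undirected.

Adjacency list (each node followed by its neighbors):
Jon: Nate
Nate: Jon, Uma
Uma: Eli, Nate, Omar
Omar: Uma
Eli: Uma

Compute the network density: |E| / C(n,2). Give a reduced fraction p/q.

2/5

There are 4 edges and 5 nodes, so the maximum possible is C(5,2) = 10.
Density = 4/10 = 2/5.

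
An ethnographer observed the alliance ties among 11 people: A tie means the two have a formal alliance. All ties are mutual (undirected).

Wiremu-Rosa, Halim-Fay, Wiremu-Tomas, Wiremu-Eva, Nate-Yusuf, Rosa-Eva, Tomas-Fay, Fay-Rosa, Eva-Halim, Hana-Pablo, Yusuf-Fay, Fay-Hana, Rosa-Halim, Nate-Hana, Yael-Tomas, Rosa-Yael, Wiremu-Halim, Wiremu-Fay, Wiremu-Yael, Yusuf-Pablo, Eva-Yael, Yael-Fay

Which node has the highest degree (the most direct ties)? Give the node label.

Fay

Degrees — Eva:4, Fay:7, Halim:4, Hana:3, Nate:2, Pablo:2, Rosa:5, Tomas:3, Wiremu:6, Yael:5, Yusuf:3.
The maximum is 7, attained only by Fay.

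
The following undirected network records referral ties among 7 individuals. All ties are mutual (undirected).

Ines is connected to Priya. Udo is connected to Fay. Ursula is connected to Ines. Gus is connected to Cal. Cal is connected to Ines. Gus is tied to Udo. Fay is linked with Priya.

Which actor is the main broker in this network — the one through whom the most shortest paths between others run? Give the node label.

Unnormalized betweenness of each node: Cal:7/2, Fay:5/2, Gus:5/2, Ines:7, Priya:7/2, Udo:2, Ursula:0.
Ines has the largest value, 7, making it the main broker — the node through which the most shortest paths run.

Ines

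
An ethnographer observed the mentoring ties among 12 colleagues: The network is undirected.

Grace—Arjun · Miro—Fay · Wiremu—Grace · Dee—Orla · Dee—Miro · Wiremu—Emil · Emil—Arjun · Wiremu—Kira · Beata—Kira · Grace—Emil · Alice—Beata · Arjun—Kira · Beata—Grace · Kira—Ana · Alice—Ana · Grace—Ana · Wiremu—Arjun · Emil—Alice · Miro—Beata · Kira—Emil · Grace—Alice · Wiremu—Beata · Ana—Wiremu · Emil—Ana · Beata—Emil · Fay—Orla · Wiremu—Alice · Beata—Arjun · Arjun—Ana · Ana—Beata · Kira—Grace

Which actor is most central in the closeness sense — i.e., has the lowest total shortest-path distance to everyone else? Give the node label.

Farness (sum of distances to all others) for each node — Alice:21, Ana:19, Arjun:20, Beata:15, Dee:27, Emil:19, Fay:27, Grace:19, Kira:20, Miro:19, Orla:35, Wiremu:19.
The smallest farness is 15, for Beata, so Beata has the highest closeness.

Beata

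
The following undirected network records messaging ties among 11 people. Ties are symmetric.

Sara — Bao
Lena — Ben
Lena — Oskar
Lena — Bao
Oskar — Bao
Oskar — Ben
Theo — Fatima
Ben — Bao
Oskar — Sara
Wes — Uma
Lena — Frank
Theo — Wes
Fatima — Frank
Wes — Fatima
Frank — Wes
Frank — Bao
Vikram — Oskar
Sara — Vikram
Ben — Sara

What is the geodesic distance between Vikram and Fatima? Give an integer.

4

One shortest route is Vikram – Sara – Bao – Frank – Fatima, which uses 4 edges, and at distance 3 from Vikram we only reach {Frank}, which does not include Fatima. So d(Vikram,Fatima) = 4.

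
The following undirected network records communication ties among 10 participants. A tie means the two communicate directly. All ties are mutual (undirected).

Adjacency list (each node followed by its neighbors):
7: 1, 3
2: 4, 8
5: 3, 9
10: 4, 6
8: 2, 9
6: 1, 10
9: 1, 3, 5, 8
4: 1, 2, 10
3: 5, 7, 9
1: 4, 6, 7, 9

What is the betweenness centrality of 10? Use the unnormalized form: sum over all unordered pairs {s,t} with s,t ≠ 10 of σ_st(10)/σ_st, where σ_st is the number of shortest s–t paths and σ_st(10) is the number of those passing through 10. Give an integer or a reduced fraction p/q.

1

Pairs whose geodesics pass through 10 — 6–2: 1/2; 6–4: 1/2.
All other pairs contribute 0.
Summing the contributions gives betweenness(10) = 1.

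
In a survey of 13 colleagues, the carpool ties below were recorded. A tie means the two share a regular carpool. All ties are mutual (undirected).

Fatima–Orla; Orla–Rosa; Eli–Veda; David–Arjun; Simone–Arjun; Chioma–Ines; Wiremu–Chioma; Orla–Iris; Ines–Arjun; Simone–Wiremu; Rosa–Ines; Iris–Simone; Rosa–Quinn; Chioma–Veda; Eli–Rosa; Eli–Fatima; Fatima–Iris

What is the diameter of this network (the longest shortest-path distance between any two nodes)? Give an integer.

4

Eccentricity of each node (its greatest distance to any other): Arjun:3, Chioma:3, David:4, Eli:4, Fatima:4, Ines:3, Iris:3, Orla:4, Quinn:4, Rosa:3, Simone:4, Veda:4, Wiremu:4.
The maximum eccentricity is 4, realized for instance by the pair Quinn–David via Quinn – Rosa – Ines – Arjun – David. So the diameter is 4.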